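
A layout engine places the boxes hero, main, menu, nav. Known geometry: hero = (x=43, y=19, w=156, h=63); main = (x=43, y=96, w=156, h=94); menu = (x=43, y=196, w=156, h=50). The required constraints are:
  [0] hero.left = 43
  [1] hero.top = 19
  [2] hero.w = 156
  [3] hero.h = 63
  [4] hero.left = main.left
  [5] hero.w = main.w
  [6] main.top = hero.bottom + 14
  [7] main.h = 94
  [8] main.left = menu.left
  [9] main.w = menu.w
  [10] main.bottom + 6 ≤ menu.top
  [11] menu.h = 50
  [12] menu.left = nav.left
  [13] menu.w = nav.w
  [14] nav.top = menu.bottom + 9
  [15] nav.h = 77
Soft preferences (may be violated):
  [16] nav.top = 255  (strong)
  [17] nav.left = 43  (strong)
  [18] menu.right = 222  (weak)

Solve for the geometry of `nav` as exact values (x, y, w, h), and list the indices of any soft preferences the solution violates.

nav = (x=43, y=255, w=156, h=77)
violated soft preferences: 18

1. nav.x = 43  [menu.left = nav.left]
2. nav.w = 156  [menu.w = nav.w]
3. nav.y = 255  [nav.top = menu.bottom + 9]
4. nav.h = 77  [nav.h = 77]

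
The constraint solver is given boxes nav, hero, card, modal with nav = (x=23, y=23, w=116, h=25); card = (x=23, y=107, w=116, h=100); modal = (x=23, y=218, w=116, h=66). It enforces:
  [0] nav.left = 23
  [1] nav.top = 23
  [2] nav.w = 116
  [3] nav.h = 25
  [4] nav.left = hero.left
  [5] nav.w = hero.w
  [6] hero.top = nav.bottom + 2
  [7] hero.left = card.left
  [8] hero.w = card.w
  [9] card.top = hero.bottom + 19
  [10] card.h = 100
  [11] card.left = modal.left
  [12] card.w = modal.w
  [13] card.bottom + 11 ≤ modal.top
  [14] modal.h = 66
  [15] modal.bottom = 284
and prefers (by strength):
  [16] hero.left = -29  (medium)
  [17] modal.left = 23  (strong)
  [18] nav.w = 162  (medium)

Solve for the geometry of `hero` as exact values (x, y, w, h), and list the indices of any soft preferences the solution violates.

1. hero.x = 23  [nav.left = hero.left]
2. hero.w = 116  [nav.w = hero.w]
3. hero.y = 50  [hero.top = nav.bottom + 2]
4. hero.h = 38  [card.top = hero.bottom + 19]

hero = (x=23, y=50, w=116, h=38)
violated soft preferences: 16, 18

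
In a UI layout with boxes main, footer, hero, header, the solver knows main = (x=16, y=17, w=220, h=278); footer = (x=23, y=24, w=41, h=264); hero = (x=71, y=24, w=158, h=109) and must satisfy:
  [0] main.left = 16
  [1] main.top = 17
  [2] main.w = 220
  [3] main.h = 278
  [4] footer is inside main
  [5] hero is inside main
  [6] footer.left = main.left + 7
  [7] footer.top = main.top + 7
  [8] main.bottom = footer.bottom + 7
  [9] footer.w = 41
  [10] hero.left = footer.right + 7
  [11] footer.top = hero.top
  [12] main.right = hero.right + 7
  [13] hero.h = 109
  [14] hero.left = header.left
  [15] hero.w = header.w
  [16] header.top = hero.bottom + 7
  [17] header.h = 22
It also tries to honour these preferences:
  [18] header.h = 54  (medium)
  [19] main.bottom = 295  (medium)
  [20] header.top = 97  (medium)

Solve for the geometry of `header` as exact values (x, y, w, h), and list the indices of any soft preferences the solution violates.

header = (x=71, y=140, w=158, h=22)
violated soft preferences: 18, 20

1. header.x = 71  [hero.left = header.left]
2. header.w = 158  [hero.w = header.w]
3. header.y = 140  [header.top = hero.bottom + 7]
4. header.h = 22  [header.h = 22]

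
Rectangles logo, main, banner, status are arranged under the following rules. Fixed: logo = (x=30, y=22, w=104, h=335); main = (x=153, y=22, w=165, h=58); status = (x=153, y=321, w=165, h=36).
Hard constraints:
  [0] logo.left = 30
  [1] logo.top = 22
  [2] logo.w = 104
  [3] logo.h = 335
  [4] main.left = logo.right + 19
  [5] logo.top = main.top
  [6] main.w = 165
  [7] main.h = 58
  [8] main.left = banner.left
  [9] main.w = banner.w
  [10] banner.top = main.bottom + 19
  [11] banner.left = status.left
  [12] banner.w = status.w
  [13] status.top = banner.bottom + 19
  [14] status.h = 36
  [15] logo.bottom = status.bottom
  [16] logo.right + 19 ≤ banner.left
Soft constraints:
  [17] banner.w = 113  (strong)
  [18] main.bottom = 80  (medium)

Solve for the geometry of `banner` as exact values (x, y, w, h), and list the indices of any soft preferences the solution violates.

1. banner.x = 153  [main.left = banner.left]
2. banner.w = 165  [main.w = banner.w]
3. banner.y = 99  [banner.top = main.bottom + 19]
4. banner.h = 203  [status.top = banner.bottom + 19]

banner = (x=153, y=99, w=165, h=203)
violated soft preferences: 17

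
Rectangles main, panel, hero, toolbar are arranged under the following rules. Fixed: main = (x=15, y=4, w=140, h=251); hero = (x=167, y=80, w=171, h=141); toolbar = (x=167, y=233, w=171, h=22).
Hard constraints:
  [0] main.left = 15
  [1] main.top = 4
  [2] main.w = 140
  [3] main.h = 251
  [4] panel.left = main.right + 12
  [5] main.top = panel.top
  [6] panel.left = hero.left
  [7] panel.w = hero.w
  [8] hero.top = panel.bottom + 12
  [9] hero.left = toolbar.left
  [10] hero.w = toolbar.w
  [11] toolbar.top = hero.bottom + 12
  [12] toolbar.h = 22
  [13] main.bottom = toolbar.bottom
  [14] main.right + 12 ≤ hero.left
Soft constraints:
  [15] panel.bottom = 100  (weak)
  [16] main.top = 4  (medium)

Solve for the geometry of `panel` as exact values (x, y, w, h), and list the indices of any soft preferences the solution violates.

1. panel.x = 167  [panel.left = main.right + 12]
2. panel.y = 4  [main.top = panel.top]
3. panel.w = 171  [panel.w = hero.w]
4. panel.h = 64  [hero.top = panel.bottom + 12]

panel = (x=167, y=4, w=171, h=64)
violated soft preferences: 15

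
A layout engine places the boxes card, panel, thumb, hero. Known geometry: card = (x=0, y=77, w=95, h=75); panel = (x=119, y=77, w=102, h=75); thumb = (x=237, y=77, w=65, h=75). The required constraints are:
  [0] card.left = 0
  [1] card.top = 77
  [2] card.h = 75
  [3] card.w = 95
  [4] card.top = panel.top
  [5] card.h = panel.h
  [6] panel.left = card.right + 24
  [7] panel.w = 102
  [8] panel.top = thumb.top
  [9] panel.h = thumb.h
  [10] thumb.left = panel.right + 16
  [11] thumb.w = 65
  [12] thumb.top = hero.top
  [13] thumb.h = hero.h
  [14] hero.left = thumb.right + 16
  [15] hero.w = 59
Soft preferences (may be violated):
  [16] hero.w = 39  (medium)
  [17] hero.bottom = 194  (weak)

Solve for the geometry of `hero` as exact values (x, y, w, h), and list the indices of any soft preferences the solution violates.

hero = (x=318, y=77, w=59, h=75)
violated soft preferences: 16, 17

1. hero.y = 77  [thumb.top = hero.top]
2. hero.h = 75  [thumb.h = hero.h]
3. hero.x = 318  [hero.left = thumb.right + 16]
4. hero.w = 59  [hero.w = 59]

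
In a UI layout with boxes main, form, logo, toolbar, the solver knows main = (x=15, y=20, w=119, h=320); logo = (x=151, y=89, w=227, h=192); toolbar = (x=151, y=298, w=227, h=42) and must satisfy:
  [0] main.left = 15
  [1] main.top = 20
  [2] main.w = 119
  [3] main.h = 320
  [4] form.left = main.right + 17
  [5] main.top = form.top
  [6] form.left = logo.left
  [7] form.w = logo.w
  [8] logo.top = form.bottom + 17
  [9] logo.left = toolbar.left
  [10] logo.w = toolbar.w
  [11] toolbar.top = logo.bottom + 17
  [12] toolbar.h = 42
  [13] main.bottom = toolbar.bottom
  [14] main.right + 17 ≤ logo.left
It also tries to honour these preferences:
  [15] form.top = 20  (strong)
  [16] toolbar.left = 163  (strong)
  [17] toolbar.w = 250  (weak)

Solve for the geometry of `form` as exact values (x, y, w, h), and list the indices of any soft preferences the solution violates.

1. form.x = 151  [form.left = main.right + 17]
2. form.y = 20  [main.top = form.top]
3. form.w = 227  [form.w = logo.w]
4. form.h = 52  [logo.top = form.bottom + 17]

form = (x=151, y=20, w=227, h=52)
violated soft preferences: 16, 17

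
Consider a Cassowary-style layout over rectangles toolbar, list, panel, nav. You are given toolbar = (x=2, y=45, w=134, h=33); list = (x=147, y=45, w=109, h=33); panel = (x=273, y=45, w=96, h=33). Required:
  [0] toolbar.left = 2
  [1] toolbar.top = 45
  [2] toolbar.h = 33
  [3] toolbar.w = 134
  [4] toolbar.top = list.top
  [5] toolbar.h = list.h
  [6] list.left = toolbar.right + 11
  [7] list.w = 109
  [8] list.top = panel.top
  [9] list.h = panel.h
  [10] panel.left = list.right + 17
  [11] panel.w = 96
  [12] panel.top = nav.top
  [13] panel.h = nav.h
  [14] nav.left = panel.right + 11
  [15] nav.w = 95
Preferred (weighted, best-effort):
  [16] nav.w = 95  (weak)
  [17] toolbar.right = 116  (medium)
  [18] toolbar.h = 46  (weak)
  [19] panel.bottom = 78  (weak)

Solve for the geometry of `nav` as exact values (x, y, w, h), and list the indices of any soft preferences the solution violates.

nav = (x=380, y=45, w=95, h=33)
violated soft preferences: 17, 18

1. nav.y = 45  [panel.top = nav.top]
2. nav.h = 33  [panel.h = nav.h]
3. nav.x = 380  [nav.left = panel.right + 11]
4. nav.w = 95  [nav.w = 95]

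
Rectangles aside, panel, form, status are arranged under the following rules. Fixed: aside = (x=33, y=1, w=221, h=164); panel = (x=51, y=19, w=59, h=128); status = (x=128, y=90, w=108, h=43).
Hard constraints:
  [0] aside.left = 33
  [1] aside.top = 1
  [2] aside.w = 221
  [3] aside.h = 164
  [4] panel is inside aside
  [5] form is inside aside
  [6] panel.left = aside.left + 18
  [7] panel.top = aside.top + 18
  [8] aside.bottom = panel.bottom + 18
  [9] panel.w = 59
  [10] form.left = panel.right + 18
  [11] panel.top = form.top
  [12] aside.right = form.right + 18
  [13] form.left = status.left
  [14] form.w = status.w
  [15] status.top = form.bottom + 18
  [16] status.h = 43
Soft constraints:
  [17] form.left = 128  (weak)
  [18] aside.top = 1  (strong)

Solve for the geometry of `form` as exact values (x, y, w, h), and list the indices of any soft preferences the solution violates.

form = (x=128, y=19, w=108, h=53)
violated soft preferences: none

1. form.x = 128  [form.left = panel.right + 18]
2. form.y = 19  [panel.top = form.top]
3. form.w = 108  [aside.right = form.right + 18]
4. form.h = 53  [status.top = form.bottom + 18]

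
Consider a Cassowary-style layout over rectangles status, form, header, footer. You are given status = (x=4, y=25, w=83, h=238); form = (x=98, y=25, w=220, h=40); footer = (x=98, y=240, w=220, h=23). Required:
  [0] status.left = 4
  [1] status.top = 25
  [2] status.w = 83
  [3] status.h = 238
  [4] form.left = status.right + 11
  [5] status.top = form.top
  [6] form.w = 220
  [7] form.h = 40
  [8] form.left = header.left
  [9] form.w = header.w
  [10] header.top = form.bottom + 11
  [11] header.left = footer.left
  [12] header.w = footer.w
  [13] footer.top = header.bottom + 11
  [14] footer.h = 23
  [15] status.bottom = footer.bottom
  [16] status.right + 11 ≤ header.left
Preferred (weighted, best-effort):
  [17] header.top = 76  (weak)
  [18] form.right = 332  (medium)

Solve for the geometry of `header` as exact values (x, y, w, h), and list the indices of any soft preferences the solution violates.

1. header.x = 98  [form.left = header.left]
2. header.w = 220  [form.w = header.w]
3. header.y = 76  [header.top = form.bottom + 11]
4. header.h = 153  [footer.top = header.bottom + 11]

header = (x=98, y=76, w=220, h=153)
violated soft preferences: 18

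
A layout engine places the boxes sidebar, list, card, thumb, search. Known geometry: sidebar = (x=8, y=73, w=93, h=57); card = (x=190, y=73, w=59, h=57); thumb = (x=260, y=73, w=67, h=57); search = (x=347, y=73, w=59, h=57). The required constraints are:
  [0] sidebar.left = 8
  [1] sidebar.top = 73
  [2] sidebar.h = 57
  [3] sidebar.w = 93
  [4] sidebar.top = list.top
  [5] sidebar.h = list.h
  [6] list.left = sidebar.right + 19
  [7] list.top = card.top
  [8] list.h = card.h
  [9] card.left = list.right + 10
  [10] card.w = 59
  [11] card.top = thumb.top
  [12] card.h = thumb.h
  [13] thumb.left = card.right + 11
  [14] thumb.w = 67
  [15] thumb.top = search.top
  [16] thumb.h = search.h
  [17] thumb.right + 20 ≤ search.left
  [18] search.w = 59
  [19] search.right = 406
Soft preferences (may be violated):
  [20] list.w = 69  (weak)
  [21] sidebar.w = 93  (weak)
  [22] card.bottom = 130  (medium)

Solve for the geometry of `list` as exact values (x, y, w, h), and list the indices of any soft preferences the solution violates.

1. list.y = 73  [sidebar.top = list.top]
2. list.h = 57  [sidebar.h = list.h]
3. list.x = 120  [list.left = sidebar.right + 19]
4. list.w = 60  [card.left = list.right + 10]

list = (x=120, y=73, w=60, h=57)
violated soft preferences: 20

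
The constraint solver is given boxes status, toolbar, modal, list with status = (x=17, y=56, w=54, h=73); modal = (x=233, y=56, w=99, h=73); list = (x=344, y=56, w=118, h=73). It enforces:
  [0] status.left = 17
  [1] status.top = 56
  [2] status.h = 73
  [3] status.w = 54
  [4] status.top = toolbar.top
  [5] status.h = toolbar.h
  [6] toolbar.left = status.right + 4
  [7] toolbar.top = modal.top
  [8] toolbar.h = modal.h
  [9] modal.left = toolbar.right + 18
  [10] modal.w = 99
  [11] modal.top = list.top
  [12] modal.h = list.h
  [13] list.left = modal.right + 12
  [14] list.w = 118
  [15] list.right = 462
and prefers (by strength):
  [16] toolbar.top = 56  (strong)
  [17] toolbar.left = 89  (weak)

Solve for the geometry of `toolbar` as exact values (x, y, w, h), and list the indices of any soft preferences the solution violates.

1. toolbar.y = 56  [status.top = toolbar.top]
2. toolbar.h = 73  [status.h = toolbar.h]
3. toolbar.x = 75  [toolbar.left = status.right + 4]
4. toolbar.w = 140  [modal.left = toolbar.right + 18]

toolbar = (x=75, y=56, w=140, h=73)
violated soft preferences: 17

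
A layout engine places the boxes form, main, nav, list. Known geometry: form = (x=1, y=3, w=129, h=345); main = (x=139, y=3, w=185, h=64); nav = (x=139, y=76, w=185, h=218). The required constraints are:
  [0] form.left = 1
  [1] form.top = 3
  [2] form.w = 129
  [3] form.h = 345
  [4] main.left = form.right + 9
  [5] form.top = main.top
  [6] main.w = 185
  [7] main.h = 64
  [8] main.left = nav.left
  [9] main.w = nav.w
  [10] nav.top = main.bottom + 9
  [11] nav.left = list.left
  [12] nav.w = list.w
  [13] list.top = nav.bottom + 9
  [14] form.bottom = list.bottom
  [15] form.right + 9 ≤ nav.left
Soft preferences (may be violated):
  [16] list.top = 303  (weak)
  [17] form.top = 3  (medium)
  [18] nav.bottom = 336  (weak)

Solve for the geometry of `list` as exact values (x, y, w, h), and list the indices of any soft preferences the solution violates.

list = (x=139, y=303, w=185, h=45)
violated soft preferences: 18

1. list.x = 139  [nav.left = list.left]
2. list.w = 185  [nav.w = list.w]
3. list.y = 303  [list.top = nav.bottom + 9]
4. list.h = 45  [form.bottom = list.bottom]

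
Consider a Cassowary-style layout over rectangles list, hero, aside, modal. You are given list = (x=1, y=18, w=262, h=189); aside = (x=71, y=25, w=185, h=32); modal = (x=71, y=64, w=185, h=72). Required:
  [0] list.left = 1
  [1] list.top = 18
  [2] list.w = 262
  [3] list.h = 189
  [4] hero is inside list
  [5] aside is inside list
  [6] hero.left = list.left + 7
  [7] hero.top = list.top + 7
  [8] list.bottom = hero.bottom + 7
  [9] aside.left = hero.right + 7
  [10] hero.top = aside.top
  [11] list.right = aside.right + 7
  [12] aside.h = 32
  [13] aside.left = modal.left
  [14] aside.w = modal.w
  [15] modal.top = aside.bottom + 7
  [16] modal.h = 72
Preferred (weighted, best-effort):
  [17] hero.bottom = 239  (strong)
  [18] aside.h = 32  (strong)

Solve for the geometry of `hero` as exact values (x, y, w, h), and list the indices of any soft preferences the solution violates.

1. hero.x = 8  [hero.left = list.left + 7]
2. hero.y = 25  [hero.top = list.top + 7]
3. hero.h = 175  [list.bottom = hero.bottom + 7]
4. hero.w = 56  [aside.left = hero.right + 7]

hero = (x=8, y=25, w=56, h=175)
violated soft preferences: 17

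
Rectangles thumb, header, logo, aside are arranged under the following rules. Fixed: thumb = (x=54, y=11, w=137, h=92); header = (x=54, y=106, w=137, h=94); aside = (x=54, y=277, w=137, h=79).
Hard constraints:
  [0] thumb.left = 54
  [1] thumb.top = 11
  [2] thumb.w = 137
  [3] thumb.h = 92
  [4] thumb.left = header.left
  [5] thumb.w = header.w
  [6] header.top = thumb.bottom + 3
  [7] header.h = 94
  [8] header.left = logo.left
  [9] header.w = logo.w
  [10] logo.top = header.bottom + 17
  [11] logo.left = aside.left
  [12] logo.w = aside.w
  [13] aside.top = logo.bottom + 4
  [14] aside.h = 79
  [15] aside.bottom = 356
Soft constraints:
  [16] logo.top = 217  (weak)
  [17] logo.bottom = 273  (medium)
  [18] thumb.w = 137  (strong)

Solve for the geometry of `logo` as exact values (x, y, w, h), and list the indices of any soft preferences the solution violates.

1. logo.x = 54  [header.left = logo.left]
2. logo.w = 137  [header.w = logo.w]
3. logo.y = 217  [logo.top = header.bottom + 17]
4. logo.h = 56  [aside.top = logo.bottom + 4]

logo = (x=54, y=217, w=137, h=56)
violated soft preferences: none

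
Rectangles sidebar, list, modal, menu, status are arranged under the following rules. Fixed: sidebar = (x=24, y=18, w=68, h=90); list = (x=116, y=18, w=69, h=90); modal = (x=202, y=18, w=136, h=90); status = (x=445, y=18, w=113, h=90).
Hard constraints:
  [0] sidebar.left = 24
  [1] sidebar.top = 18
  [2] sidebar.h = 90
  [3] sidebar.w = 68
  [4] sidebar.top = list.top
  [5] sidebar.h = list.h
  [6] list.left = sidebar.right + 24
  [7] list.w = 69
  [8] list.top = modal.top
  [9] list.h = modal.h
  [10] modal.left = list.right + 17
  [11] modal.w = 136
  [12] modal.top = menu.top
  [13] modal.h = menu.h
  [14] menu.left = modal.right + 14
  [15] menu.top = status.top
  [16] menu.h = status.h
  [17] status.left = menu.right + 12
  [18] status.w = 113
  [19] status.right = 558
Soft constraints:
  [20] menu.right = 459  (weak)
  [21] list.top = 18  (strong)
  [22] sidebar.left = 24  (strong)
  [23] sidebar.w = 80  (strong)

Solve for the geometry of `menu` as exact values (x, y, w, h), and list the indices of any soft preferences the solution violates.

menu = (x=352, y=18, w=81, h=90)
violated soft preferences: 20, 23

1. menu.y = 18  [modal.top = menu.top]
2. menu.h = 90  [modal.h = menu.h]
3. menu.x = 352  [menu.left = modal.right + 14]
4. menu.w = 81  [status.left = menu.right + 12]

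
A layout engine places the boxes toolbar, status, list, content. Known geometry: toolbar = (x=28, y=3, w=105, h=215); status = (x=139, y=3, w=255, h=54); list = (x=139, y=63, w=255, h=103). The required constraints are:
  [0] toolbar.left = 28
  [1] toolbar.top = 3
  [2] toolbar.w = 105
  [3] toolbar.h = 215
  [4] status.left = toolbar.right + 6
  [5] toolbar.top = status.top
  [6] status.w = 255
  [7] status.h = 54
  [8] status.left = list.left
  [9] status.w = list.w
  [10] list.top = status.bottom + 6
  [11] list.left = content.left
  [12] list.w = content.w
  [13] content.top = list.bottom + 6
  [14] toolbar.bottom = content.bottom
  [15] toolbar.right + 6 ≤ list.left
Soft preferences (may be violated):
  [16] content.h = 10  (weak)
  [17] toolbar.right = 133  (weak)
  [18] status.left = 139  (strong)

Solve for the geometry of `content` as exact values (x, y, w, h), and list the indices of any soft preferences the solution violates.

1. content.x = 139  [list.left = content.left]
2. content.w = 255  [list.w = content.w]
3. content.y = 172  [content.top = list.bottom + 6]
4. content.h = 46  [toolbar.bottom = content.bottom]

content = (x=139, y=172, w=255, h=46)
violated soft preferences: 16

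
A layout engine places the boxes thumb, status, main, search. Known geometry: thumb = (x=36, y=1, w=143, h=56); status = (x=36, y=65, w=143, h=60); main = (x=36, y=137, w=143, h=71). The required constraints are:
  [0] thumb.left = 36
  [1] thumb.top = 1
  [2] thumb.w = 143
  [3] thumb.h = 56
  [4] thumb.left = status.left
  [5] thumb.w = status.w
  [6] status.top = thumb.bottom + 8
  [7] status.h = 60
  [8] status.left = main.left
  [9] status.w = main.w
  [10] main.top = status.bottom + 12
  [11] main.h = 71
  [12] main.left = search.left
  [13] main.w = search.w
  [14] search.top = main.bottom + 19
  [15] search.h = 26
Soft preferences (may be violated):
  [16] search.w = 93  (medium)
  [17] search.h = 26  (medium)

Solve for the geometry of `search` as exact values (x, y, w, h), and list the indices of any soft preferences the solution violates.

search = (x=36, y=227, w=143, h=26)
violated soft preferences: 16

1. search.x = 36  [main.left = search.left]
2. search.w = 143  [main.w = search.w]
3. search.y = 227  [search.top = main.bottom + 19]
4. search.h = 26  [search.h = 26]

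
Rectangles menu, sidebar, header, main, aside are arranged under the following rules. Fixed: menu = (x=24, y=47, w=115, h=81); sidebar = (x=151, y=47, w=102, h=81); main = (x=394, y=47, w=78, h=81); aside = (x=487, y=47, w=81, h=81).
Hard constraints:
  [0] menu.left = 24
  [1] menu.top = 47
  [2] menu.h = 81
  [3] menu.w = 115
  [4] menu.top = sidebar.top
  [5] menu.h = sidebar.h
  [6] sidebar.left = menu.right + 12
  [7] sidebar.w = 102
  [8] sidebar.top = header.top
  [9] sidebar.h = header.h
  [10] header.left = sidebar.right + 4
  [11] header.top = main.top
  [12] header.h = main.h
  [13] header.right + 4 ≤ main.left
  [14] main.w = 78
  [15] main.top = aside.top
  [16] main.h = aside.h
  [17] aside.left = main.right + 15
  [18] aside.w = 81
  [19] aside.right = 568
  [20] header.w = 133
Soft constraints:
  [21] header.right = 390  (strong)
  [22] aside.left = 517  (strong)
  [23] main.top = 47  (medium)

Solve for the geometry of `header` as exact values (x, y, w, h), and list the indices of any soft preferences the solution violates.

1. header.y = 47  [sidebar.top = header.top]
2. header.h = 81  [sidebar.h = header.h]
3. header.x = 257  [header.left = sidebar.right + 4]
4. header.w = 133  [header.w = 133]

header = (x=257, y=47, w=133, h=81)
violated soft preferences: 22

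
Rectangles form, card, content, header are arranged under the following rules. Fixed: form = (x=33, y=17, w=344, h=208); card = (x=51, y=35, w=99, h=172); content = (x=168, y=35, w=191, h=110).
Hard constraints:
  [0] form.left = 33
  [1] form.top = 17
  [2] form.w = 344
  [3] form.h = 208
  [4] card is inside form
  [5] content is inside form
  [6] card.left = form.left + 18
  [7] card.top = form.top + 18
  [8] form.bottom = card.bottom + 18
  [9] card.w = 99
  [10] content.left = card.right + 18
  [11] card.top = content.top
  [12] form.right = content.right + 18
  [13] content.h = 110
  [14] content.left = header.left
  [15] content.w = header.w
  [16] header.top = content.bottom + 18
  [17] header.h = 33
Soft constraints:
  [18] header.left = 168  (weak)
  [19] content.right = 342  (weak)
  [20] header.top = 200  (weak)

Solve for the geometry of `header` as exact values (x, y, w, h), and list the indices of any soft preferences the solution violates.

header = (x=168, y=163, w=191, h=33)
violated soft preferences: 19, 20

1. header.x = 168  [content.left = header.left]
2. header.w = 191  [content.w = header.w]
3. header.y = 163  [header.top = content.bottom + 18]
4. header.h = 33  [header.h = 33]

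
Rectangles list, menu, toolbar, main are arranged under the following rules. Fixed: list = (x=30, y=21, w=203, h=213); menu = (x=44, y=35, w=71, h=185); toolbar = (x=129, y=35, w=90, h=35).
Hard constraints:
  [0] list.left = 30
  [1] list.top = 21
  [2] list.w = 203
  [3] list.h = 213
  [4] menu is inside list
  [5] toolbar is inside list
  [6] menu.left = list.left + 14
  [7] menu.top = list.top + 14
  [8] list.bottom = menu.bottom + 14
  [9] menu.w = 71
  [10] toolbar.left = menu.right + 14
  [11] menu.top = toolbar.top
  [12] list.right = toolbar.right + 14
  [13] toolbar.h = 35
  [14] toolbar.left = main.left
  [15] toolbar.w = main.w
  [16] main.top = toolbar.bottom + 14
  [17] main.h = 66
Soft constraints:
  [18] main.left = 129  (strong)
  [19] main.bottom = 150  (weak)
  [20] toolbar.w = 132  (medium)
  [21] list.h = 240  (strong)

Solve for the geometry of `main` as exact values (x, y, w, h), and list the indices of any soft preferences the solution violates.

main = (x=129, y=84, w=90, h=66)
violated soft preferences: 20, 21

1. main.x = 129  [toolbar.left = main.left]
2. main.w = 90  [toolbar.w = main.w]
3. main.y = 84  [main.top = toolbar.bottom + 14]
4. main.h = 66  [main.h = 66]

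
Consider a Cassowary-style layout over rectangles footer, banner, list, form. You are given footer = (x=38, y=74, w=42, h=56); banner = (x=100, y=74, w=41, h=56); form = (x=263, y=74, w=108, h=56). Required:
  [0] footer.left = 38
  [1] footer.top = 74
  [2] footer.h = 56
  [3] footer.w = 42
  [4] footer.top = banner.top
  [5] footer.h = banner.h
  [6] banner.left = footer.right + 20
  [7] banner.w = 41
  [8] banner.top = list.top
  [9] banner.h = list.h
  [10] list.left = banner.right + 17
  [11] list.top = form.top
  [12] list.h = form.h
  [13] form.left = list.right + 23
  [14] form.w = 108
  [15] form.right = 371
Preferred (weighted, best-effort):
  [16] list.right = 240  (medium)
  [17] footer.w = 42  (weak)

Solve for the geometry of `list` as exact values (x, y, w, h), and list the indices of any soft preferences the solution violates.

1. list.y = 74  [banner.top = list.top]
2. list.h = 56  [banner.h = list.h]
3. list.x = 158  [list.left = banner.right + 17]
4. list.w = 82  [form.left = list.right + 23]

list = (x=158, y=74, w=82, h=56)
violated soft preferences: none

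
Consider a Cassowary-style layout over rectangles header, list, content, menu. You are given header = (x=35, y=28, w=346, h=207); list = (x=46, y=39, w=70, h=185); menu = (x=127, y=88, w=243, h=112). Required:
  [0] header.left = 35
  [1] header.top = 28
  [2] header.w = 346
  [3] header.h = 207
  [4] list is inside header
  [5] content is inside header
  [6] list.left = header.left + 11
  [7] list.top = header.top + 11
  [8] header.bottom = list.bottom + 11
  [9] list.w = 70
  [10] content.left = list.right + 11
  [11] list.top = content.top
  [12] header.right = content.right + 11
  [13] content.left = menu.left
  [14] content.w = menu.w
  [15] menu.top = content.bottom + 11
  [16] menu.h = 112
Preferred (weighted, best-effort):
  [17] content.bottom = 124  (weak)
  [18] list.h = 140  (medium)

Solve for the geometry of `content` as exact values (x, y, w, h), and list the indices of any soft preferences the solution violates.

1. content.x = 127  [content.left = list.right + 11]
2. content.y = 39  [list.top = content.top]
3. content.w = 243  [header.right = content.right + 11]
4. content.h = 38  [menu.top = content.bottom + 11]

content = (x=127, y=39, w=243, h=38)
violated soft preferences: 17, 18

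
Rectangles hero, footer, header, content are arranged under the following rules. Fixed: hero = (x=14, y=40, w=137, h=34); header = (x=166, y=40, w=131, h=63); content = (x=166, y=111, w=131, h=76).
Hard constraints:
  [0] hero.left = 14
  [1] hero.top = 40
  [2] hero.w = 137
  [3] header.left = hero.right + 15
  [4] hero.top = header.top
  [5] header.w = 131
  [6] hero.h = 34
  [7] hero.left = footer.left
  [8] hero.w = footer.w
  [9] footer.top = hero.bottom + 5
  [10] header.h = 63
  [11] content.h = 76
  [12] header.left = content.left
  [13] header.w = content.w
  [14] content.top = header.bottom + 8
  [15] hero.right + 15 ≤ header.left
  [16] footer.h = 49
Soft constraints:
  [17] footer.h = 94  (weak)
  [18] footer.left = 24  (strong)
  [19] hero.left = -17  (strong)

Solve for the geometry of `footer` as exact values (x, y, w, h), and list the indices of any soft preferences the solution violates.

footer = (x=14, y=79, w=137, h=49)
violated soft preferences: 17, 18, 19

1. footer.x = 14  [hero.left = footer.left]
2. footer.w = 137  [hero.w = footer.w]
3. footer.y = 79  [footer.top = hero.bottom + 5]
4. footer.h = 49  [footer.h = 49]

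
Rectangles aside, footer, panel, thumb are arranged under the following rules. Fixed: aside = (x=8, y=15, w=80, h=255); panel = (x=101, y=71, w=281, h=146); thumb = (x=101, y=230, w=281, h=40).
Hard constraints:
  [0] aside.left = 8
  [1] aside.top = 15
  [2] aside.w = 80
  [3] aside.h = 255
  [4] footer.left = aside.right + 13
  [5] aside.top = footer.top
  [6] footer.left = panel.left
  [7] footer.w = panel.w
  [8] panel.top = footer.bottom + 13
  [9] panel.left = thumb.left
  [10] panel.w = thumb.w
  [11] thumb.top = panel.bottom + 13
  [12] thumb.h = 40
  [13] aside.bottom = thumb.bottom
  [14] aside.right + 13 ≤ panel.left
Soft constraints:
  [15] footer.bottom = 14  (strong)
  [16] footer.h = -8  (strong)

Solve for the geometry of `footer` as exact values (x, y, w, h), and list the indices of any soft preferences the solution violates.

footer = (x=101, y=15, w=281, h=43)
violated soft preferences: 15, 16

1. footer.x = 101  [footer.left = aside.right + 13]
2. footer.y = 15  [aside.top = footer.top]
3. footer.w = 281  [footer.w = panel.w]
4. footer.h = 43  [panel.top = footer.bottom + 13]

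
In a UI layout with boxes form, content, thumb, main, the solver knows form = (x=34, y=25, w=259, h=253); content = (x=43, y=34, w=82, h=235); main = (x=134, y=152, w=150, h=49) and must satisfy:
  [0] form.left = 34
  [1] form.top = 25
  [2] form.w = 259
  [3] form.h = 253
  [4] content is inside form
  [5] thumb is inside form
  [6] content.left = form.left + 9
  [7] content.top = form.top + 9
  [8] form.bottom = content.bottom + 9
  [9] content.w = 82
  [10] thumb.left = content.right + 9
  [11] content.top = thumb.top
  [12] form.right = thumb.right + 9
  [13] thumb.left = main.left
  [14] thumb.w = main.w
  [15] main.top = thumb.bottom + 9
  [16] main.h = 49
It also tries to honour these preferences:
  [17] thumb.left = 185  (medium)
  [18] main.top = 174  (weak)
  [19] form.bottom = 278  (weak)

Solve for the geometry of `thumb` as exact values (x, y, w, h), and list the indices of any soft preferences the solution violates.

1. thumb.x = 134  [thumb.left = content.right + 9]
2. thumb.y = 34  [content.top = thumb.top]
3. thumb.w = 150  [form.right = thumb.right + 9]
4. thumb.h = 109  [main.top = thumb.bottom + 9]

thumb = (x=134, y=34, w=150, h=109)
violated soft preferences: 17, 18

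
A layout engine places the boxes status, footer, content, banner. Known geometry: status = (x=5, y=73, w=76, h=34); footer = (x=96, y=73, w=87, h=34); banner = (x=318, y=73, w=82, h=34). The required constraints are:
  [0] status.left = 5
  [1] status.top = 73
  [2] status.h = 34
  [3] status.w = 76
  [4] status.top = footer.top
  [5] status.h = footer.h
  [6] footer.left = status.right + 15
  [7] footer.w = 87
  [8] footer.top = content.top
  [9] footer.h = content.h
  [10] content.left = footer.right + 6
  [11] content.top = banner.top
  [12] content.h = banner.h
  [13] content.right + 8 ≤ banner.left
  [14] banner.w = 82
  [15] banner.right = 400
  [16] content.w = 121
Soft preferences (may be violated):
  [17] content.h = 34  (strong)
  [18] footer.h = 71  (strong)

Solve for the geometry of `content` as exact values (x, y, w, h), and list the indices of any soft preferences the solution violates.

1. content.y = 73  [footer.top = content.top]
2. content.h = 34  [footer.h = content.h]
3. content.x = 189  [content.left = footer.right + 6]
4. content.w = 121  [content.w = 121]

content = (x=189, y=73, w=121, h=34)
violated soft preferences: 18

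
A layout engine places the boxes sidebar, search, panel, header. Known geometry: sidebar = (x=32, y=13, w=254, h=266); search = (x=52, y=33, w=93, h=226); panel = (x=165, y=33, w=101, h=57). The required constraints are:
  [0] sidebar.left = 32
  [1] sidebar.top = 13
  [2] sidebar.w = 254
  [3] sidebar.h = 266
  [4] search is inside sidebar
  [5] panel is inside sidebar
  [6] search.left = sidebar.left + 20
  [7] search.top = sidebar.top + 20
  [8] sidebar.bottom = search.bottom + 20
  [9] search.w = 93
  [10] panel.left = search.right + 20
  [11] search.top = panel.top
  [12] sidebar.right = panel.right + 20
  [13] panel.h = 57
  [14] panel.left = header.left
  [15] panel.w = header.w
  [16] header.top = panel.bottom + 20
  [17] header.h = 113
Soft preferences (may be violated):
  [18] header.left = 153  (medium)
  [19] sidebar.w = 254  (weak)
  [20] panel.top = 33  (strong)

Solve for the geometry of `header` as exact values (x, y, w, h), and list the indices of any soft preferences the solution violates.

1. header.x = 165  [panel.left = header.left]
2. header.w = 101  [panel.w = header.w]
3. header.y = 110  [header.top = panel.bottom + 20]
4. header.h = 113  [header.h = 113]

header = (x=165, y=110, w=101, h=113)
violated soft preferences: 18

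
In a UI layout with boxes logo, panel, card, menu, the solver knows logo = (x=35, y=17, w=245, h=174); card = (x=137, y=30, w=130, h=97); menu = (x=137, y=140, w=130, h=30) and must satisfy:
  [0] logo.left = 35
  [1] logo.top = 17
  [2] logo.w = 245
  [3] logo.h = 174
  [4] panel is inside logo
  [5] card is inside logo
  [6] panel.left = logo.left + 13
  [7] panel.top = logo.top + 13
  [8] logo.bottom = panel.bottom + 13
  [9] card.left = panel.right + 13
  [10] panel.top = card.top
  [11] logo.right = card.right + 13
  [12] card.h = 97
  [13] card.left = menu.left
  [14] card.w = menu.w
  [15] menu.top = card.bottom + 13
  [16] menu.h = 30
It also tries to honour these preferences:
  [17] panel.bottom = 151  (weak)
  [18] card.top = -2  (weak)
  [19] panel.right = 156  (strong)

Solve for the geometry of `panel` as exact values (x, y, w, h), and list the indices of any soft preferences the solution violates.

panel = (x=48, y=30, w=76, h=148)
violated soft preferences: 17, 18, 19

1. panel.x = 48  [panel.left = logo.left + 13]
2. panel.y = 30  [panel.top = logo.top + 13]
3. panel.h = 148  [logo.bottom = panel.bottom + 13]
4. panel.w = 76  [card.left = panel.right + 13]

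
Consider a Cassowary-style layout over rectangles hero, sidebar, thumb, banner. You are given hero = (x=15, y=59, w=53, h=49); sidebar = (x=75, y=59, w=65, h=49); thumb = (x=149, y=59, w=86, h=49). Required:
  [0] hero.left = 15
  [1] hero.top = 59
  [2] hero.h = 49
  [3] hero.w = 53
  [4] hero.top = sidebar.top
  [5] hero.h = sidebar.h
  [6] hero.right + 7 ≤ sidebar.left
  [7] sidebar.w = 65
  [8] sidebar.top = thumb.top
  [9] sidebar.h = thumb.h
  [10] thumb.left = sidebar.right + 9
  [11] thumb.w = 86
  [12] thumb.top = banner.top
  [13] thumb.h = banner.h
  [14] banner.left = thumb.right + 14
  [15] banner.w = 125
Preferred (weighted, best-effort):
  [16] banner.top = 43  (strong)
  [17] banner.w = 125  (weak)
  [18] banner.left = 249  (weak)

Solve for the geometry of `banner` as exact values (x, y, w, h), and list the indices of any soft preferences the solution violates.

banner = (x=249, y=59, w=125, h=49)
violated soft preferences: 16

1. banner.y = 59  [thumb.top = banner.top]
2. banner.h = 49  [thumb.h = banner.h]
3. banner.x = 249  [banner.left = thumb.right + 14]
4. banner.w = 125  [banner.w = 125]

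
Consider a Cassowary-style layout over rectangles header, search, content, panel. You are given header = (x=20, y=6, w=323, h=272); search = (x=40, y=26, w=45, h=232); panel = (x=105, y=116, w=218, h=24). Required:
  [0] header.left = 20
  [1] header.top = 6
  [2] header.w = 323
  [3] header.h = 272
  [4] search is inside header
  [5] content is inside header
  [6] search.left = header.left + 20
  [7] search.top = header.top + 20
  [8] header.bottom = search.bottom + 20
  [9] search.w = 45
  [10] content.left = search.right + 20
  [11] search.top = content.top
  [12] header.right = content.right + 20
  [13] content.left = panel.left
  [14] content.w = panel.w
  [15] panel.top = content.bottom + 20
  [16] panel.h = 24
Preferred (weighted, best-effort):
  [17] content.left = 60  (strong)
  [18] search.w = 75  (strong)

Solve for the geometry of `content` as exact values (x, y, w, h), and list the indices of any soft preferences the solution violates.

1. content.x = 105  [content.left = search.right + 20]
2. content.y = 26  [search.top = content.top]
3. content.w = 218  [header.right = content.right + 20]
4. content.h = 70  [panel.top = content.bottom + 20]

content = (x=105, y=26, w=218, h=70)
violated soft preferences: 17, 18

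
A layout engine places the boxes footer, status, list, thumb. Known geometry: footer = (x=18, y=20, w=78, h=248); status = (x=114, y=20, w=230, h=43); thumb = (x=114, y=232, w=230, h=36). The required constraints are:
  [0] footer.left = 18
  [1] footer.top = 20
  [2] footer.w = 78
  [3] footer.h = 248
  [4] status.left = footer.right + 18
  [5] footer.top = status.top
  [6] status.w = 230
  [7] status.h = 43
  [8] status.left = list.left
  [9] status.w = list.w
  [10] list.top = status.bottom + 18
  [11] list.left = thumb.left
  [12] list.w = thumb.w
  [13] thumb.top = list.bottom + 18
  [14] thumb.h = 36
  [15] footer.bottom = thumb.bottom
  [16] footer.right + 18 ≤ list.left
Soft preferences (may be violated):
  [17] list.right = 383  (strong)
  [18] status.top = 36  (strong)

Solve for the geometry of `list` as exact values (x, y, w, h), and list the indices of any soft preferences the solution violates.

list = (x=114, y=81, w=230, h=133)
violated soft preferences: 17, 18

1. list.x = 114  [status.left = list.left]
2. list.w = 230  [status.w = list.w]
3. list.y = 81  [list.top = status.bottom + 18]
4. list.h = 133  [thumb.top = list.bottom + 18]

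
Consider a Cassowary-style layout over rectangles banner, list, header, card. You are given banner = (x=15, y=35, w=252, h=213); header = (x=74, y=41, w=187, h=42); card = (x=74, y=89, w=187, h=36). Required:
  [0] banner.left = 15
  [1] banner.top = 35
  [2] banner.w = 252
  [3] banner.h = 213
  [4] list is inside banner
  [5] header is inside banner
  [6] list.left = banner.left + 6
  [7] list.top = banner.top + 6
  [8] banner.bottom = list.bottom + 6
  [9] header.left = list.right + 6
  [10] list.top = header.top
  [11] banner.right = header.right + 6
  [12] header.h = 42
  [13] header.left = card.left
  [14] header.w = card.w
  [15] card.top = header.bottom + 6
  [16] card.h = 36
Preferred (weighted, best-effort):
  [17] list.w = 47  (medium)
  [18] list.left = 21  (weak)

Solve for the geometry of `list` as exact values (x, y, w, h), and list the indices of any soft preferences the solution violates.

list = (x=21, y=41, w=47, h=201)
violated soft preferences: none

1. list.x = 21  [list.left = banner.left + 6]
2. list.y = 41  [list.top = banner.top + 6]
3. list.h = 201  [banner.bottom = list.bottom + 6]
4. list.w = 47  [header.left = list.right + 6]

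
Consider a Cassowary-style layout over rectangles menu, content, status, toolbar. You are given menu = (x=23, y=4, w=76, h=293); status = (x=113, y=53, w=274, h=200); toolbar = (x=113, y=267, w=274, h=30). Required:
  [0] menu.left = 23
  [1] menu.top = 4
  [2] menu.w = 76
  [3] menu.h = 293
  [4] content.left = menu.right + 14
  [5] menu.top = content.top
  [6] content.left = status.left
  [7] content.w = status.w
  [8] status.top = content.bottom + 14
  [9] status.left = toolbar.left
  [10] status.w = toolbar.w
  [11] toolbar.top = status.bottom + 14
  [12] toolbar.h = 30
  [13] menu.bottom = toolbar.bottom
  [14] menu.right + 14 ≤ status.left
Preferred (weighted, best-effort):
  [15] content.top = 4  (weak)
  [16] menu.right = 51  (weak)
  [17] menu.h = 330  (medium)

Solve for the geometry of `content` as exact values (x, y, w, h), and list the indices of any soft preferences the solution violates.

1. content.x = 113  [content.left = menu.right + 14]
2. content.y = 4  [menu.top = content.top]
3. content.w = 274  [content.w = status.w]
4. content.h = 35  [status.top = content.bottom + 14]

content = (x=113, y=4, w=274, h=35)
violated soft preferences: 16, 17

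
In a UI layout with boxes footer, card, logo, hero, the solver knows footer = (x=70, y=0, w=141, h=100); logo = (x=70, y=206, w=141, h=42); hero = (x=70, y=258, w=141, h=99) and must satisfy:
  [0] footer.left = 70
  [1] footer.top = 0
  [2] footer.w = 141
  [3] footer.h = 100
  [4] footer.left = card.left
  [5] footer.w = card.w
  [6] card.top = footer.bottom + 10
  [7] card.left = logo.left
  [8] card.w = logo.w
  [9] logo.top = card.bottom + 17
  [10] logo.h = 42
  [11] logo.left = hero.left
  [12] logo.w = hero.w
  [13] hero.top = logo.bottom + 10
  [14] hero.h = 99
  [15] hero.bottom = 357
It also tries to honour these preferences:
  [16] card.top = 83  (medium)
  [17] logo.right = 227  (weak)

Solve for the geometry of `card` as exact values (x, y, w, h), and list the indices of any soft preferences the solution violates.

1. card.x = 70  [footer.left = card.left]
2. card.w = 141  [footer.w = card.w]
3. card.y = 110  [card.top = footer.bottom + 10]
4. card.h = 79  [logo.top = card.bottom + 17]

card = (x=70, y=110, w=141, h=79)
violated soft preferences: 16, 17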